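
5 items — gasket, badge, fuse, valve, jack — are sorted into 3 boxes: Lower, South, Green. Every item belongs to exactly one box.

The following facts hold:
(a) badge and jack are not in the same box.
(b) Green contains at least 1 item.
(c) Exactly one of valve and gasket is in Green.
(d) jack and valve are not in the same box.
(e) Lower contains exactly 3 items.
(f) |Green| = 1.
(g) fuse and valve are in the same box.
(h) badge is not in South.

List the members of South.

South = {jack}

From (h): badge ∉ South.
Suppose gasket ∈ South: no assignment then satisfies all the clues, so gasket ∉ South.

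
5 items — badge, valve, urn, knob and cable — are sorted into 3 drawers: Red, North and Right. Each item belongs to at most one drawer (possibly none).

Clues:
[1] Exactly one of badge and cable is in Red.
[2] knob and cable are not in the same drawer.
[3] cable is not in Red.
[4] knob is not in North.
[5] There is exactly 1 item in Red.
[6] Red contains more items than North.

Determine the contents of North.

From (3): cable ∉ Red.
From (4): knob ∉ North.
(1) (exactly one): badge ∈ Red.
(5): Red already has 1, so the rest are out.
Suppose valve ∈ North: no assignment then satisfies all the clues, so valve ∉ North.

North = {}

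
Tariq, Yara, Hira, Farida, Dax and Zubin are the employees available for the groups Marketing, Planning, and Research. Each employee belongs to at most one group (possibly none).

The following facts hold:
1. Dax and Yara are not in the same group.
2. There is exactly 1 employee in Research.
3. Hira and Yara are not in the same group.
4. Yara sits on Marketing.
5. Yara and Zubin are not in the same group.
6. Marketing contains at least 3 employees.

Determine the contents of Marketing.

Marketing = {Farida, Tariq, Yara}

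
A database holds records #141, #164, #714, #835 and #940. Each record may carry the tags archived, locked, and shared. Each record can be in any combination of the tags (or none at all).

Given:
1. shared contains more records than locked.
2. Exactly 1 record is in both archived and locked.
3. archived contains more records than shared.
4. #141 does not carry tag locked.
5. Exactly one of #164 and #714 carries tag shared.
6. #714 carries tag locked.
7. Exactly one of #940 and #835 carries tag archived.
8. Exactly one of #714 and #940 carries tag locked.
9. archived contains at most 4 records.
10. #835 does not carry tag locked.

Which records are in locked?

locked = {#714}

From (4): #141 ∉ locked.
From (6): #714 ∈ locked.
From (10): #835 ∉ locked.
(8) (exactly one): #940 ∉ locked.
Suppose #164 ∈ locked: no assignment then satisfies all the clues, so #164 ∉ locked.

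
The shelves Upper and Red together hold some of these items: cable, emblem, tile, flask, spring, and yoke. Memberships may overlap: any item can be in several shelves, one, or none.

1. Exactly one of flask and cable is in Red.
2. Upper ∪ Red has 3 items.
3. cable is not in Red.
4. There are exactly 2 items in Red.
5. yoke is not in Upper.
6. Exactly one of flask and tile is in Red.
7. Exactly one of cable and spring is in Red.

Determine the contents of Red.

Red = {flask, spring}

From (3): cable ∉ Red.
From (5): yoke ∉ Upper.
(1) (exactly one): flask ∈ Red.
(6) (exactly one): tile ∉ Red.
(7) (exactly one): spring ∈ Red.
(4): Red already has 2, so the rest are out.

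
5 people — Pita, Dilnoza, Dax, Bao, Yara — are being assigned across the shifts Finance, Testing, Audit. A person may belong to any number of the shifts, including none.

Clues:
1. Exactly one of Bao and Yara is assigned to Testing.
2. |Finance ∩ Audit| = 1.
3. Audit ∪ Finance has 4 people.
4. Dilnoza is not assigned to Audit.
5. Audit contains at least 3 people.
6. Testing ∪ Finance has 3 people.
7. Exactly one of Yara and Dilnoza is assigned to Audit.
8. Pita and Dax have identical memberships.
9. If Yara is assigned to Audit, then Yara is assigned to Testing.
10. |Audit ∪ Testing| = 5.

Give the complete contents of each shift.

Finance = {Bao}; Testing = {Dilnoza, Yara}; Audit = {Bao, Dax, Pita, Yara}

From (4): Dilnoza ∉ Audit.
(7) (exactly one): Yara ∈ Audit.
(9): Yara ∈ Testing.
(1) (exactly one): Bao ∉ Testing.
Suppose Pita ∈ Finance: no assignment then satisfies all the clues, so Pita ∉ Finance.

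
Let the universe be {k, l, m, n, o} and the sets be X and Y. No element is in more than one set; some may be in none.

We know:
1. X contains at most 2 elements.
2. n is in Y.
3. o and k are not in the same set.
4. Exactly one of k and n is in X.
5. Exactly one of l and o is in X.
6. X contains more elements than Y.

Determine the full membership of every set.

X = {k, l}; Y = {n}

From (2): n ∈ Y.
(4) (exactly one): k ∈ X.
(3): o ∉ X.
(5) (exactly one): l ∈ X.
(1): X already has 2, so the rest are out.
Suppose m ∈ Y: no assignment then satisfies all the clues, so m ∉ Y.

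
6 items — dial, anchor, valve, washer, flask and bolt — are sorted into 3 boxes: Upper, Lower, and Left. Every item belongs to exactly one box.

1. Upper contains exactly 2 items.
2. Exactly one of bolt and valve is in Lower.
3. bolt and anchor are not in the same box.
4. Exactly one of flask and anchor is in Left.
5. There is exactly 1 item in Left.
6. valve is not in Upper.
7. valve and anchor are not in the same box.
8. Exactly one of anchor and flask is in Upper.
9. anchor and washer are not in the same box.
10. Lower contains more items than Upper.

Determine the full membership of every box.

Upper = {bolt, flask}; Lower = {dial, valve, washer}; Left = {anchor}

From (6): valve ∉ Upper.
Suppose dial ∈ Upper: no assignment then satisfies all the clues, so dial ∉ Upper.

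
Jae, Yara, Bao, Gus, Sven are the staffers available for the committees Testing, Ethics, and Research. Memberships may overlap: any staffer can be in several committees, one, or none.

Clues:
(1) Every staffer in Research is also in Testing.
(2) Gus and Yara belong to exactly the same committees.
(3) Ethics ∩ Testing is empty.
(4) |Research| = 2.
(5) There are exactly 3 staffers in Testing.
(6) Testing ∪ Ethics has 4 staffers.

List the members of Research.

Research = {Gus, Yara}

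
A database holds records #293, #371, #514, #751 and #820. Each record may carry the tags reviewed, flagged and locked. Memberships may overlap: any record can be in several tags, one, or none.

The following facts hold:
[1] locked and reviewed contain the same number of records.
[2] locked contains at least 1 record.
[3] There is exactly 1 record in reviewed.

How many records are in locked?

1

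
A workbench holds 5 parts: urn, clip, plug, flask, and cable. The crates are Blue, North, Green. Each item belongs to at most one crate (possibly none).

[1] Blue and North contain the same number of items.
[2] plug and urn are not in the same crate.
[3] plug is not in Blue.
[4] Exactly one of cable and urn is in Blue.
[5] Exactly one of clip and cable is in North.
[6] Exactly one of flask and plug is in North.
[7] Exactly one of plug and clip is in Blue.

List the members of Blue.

From (3): plug ∉ Blue.
(7) (exactly one): clip ∈ Blue.
(5) (exactly one): cable ∈ North.
(4) (exactly one): urn ∈ Blue.
Suppose flask ∈ Blue: no assignment then satisfies all the clues, so flask ∉ Blue.

Blue = {clip, urn}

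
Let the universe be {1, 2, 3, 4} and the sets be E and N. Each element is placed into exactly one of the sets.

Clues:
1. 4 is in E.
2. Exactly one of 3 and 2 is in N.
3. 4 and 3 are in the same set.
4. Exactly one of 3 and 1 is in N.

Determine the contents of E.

From (1): 4 ∈ E.
(3): 3 matches 4: 3 ∈ E.
(4) (exactly one): 1 ∈ N.
(2) (exactly one): 2 ∈ N.

E = {3, 4}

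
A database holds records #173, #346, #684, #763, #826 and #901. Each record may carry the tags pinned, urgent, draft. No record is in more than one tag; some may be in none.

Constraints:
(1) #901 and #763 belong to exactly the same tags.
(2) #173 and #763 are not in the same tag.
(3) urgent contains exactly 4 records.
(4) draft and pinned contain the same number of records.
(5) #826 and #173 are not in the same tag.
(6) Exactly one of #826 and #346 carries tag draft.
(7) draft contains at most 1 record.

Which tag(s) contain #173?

#173: pinned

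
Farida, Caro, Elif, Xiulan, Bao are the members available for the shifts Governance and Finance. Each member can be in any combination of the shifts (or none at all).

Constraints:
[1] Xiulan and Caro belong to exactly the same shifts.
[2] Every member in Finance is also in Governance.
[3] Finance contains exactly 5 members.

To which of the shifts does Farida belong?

Farida: Finance, Governance

(3): only 5 candidates remain for Finance, so all are in.
(2) with Farida ∈ Finance: Farida ∈ Governance.
(2) with Caro ∈ Finance: Caro ∈ Governance.
(2) with Elif ∈ Finance: Elif ∈ Governance.
(2) with Xiulan ∈ Finance: Xiulan ∈ Governance.
(2) with Bao ∈ Finance: Bao ∈ Governance.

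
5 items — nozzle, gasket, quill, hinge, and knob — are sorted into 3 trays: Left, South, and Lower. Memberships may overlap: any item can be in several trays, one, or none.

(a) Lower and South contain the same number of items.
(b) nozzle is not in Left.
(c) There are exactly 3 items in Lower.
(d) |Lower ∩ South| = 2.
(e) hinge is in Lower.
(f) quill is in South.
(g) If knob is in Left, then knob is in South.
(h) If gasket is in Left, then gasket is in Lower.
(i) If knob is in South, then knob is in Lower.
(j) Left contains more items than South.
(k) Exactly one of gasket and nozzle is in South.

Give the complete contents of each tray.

Left = {gasket, hinge, knob, quill}; South = {gasket, knob, quill}; Lower = {gasket, hinge, knob}

From (b): nozzle ∉ Left.
From (e): hinge ∈ Lower.
From (f): quill ∈ South.
Suppose nozzle ∈ South: no assignment then satisfies all the clues, so nozzle ∉ South.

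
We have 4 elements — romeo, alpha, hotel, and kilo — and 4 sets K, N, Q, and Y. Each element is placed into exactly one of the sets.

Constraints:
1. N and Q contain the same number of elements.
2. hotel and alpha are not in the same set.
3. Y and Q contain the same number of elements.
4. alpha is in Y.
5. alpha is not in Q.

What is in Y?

From (4): alpha ∈ Y.
(2): hotel ∉ Y.
Suppose romeo ∈ Y: no assignment then satisfies all the clues, so romeo ∉ Y.

Y = {alpha}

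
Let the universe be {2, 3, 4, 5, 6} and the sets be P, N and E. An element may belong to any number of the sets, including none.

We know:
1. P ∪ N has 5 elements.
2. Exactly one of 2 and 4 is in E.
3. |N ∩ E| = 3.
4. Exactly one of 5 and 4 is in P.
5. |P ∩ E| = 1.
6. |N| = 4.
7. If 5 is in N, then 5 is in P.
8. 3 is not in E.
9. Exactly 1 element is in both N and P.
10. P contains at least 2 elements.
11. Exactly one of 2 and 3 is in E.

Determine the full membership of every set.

P = {3, 5}; N = {2, 4, 5, 6}; E = {2, 5, 6}

From (8): 3 ∉ E.
(11) (exactly one): 2 ∈ E.
(2) (exactly one): 4 ∉ E.
Suppose 2 ∈ P: no assignment then satisfies all the clues, so 2 ∉ P.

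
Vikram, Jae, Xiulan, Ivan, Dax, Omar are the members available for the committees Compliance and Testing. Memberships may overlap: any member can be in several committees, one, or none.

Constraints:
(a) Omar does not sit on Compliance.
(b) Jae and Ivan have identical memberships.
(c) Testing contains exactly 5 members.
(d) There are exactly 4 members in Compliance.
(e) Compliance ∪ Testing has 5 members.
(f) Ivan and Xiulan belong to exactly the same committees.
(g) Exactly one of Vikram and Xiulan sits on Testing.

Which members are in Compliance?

Compliance = {Dax, Ivan, Jae, Xiulan}

From (a): Omar ∉ Compliance.
Suppose Vikram ∈ Compliance: no assignment then satisfies all the clues, so Vikram ∉ Compliance.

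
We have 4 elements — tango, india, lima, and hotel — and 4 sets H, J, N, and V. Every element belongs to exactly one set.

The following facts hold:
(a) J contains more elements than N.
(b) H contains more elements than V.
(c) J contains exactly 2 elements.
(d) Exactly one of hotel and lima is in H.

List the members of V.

V = {}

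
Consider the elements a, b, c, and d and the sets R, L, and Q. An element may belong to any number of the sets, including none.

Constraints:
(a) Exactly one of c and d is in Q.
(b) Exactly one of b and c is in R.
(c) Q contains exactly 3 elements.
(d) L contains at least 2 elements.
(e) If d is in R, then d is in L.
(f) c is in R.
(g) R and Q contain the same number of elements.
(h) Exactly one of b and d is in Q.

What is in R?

R = {a, c, d}

From (f): c ∈ R.
(b) (exactly one): b ∉ R.
Suppose a ∉ R: no assignment then satisfies all the clues, so a ∈ R.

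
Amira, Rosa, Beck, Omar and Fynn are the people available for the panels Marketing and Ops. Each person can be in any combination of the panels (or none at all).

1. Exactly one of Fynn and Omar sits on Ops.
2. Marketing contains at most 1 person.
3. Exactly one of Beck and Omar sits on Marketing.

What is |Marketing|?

1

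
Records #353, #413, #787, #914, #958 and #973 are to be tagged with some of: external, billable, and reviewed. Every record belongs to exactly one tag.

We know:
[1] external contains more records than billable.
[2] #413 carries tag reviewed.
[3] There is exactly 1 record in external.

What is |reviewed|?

5

From (2): #413 ∈ reviewed.
Suppose #353 ∈ billable: no assignment then satisfies all the clues, so #353 ∉ billable.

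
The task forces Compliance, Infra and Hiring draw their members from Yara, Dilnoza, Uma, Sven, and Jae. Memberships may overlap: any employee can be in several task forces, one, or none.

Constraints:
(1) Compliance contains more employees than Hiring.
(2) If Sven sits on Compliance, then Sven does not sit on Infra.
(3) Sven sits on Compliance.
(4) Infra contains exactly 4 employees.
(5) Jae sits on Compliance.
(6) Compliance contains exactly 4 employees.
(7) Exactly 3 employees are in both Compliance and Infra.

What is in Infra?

From (3): Sven ∈ Compliance.
From (5): Jae ∈ Compliance.
(2): Sven ∉ Infra.
(4): only 4 candidates remain for Infra, so all are in.

Infra = {Dilnoza, Jae, Uma, Yara}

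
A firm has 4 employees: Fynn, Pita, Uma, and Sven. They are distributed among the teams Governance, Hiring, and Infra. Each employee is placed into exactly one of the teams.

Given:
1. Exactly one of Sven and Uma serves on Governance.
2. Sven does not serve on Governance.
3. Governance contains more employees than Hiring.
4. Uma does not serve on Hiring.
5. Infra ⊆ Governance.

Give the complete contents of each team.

Governance = {Fynn, Pita, Uma}; Hiring = {Sven}; Infra = {}

From (2): Sven ∉ Governance.
From (4): Uma ∉ Hiring.
(1) (exactly one): Uma ∈ Governance.
(5) contrapositive: Sven ∉ Infra.
Only one team left: Sven ∈ Hiring.
Suppose Fynn ∉ Governance: no assignment then satisfies all the clues, so Fynn ∈ Governance.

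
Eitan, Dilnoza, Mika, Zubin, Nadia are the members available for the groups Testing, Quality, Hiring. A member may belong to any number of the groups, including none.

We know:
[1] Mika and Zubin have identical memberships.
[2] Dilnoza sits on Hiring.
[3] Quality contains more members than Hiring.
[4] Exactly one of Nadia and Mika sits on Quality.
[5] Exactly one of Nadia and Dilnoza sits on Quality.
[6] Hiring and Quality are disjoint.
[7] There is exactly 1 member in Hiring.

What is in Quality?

From (2): Dilnoza ∈ Hiring.
(6) (disjoint): Dilnoza ∉ Quality.
(7): Hiring already has 1, so the rest are out.
(5) (exactly one): Nadia ∈ Quality.
(4) (exactly one): Mika ∉ Quality.
(1): Zubin matches Mika: Zubin ∉ Quality.
Suppose Eitan ∉ Quality: no assignment then satisfies all the clues, so Eitan ∈ Quality.

Quality = {Eitan, Nadia}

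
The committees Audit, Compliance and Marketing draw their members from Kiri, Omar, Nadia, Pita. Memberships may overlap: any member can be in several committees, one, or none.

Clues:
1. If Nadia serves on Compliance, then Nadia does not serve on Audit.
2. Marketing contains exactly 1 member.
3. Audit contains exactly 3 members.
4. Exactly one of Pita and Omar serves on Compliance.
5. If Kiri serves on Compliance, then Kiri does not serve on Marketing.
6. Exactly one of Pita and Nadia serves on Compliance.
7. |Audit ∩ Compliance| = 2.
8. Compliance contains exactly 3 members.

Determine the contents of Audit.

Audit = {Kiri, Omar, Pita}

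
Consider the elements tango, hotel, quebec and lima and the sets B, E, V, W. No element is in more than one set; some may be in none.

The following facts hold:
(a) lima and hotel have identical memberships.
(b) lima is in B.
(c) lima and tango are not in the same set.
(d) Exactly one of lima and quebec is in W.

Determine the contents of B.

B = {hotel, lima}

From (b): lima ∈ B.
(a): hotel matches lima: hotel ∈ B.
(c): tango ∉ B.
(d) (exactly one): quebec ∈ W.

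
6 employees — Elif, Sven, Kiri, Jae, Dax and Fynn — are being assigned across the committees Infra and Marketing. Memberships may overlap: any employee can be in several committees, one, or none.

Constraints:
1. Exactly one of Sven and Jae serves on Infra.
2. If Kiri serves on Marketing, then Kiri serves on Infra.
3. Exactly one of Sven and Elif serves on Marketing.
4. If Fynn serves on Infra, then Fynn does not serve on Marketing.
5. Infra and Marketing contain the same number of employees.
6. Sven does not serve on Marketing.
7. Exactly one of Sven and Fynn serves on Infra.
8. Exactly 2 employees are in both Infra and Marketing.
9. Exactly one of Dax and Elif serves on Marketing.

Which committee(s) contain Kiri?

Kiri: Infra, Marketing

From (6): Sven ∉ Marketing.
(3) (exactly one): Elif ∈ Marketing.
(9) (exactly one): Dax ∉ Marketing.
Suppose Kiri ∉ Infra: no assignment then satisfies all the clues, so Kiri ∈ Infra.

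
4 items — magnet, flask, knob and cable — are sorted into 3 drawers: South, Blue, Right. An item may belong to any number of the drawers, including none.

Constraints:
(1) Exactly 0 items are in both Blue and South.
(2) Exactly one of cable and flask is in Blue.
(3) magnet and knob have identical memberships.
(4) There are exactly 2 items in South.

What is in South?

South = {knob, magnet}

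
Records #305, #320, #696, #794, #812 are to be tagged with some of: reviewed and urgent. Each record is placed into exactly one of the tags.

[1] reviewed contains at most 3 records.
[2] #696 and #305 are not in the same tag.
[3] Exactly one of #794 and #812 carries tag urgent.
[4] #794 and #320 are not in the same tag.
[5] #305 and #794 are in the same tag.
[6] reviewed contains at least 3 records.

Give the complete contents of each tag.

reviewed = {#320, #696, #812}; urgent = {#305, #794}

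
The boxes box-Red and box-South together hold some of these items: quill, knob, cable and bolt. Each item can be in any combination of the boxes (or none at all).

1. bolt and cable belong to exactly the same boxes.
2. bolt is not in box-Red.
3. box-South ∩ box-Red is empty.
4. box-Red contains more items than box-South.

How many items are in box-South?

0

From (2): bolt ∉ box-Red.
(1): cable matches bolt: cable ∉ box-Red.
Suppose quill ∈ box-South: no assignment then satisfies all the clues, so quill ∉ box-South.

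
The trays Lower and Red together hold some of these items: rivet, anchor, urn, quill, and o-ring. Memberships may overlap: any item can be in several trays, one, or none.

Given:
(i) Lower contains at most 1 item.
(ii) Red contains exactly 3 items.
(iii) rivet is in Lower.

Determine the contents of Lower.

From (iii): rivet ∈ Lower.
(i): Lower already has 1, so the rest are out.

Lower = {rivet}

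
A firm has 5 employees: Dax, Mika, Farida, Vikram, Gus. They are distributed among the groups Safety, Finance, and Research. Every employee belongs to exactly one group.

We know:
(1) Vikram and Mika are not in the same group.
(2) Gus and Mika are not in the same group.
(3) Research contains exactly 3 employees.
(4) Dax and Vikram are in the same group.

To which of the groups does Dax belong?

Dax: Research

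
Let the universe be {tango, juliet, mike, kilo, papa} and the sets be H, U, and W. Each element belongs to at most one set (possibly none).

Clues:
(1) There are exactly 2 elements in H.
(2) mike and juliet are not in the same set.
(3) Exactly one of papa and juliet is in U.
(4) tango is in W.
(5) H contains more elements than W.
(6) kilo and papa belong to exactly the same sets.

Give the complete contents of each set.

H = {kilo, papa}; U = {juliet}; W = {tango}

From (4): tango ∈ W.
Suppose juliet ∈ H: no assignment then satisfies all the clues, so juliet ∉ H.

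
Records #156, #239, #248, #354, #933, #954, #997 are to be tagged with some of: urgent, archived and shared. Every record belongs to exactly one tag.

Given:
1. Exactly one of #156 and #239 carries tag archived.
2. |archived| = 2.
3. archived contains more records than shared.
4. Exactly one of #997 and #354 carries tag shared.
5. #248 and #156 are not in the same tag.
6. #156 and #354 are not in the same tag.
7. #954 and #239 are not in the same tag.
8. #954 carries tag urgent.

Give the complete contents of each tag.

urgent = {#156, #933, #954, #997}; archived = {#239, #248}; shared = {#354}

From (8): #954 ∈ urgent.
(7): #239 ∉ urgent.
Suppose #156 ∉ urgent: no assignment then satisfies all the clues, so #156 ∈ urgent.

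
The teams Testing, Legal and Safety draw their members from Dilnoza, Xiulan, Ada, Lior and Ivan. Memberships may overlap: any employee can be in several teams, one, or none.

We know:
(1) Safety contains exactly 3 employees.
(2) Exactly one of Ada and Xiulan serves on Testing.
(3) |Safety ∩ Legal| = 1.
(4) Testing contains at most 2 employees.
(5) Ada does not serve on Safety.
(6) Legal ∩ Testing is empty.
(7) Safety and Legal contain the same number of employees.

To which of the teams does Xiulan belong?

Xiulan: Safety, Testing

From (5): Ada ∉ Safety.
Suppose Xiulan ∉ Testing: no assignment then satisfies all the clues, so Xiulan ∈ Testing.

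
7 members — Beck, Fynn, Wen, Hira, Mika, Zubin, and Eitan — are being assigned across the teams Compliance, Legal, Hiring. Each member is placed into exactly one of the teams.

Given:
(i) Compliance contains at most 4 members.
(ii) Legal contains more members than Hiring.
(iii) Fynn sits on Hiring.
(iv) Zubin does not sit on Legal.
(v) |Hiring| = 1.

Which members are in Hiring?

Hiring = {Fynn}

From (iii): Fynn ∈ Hiring.
From (iv): Zubin ∉ Legal.
(v): Hiring already has 1, so the rest are out.
Only one team left: Zubin ∈ Compliance.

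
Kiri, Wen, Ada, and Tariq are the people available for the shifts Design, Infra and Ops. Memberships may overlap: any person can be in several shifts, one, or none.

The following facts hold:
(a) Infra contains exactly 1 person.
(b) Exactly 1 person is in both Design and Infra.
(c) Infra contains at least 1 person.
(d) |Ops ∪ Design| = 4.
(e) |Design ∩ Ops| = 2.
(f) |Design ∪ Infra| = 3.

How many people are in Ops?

3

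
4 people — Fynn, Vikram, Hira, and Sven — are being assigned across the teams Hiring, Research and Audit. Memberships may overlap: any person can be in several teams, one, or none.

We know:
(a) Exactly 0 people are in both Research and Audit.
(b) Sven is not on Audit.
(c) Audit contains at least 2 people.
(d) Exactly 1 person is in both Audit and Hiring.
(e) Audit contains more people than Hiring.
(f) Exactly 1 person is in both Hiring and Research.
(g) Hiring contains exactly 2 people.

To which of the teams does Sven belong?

Sven: Hiring, Research

From (b): Sven ∉ Audit.
Suppose Sven ∉ Hiring: no assignment then satisfies all the clues, so Sven ∈ Hiring.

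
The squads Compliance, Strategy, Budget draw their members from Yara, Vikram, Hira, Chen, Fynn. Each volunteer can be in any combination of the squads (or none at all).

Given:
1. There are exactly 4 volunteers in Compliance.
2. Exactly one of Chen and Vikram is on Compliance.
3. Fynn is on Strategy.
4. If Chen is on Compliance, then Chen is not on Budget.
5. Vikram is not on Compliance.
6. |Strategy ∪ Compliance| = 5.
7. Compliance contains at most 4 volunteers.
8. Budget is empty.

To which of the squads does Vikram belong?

From (3): Fynn ∈ Strategy.
From (5): Vikram ∉ Compliance.
(1): only 4 candidates remain for Compliance, so all are in.
(4): Chen ∉ Budget.
(8): Budget already has 0, so the rest are out.
Suppose Vikram ∉ Strategy: no assignment then satisfies all the clues, so Vikram ∈ Strategy.

Vikram: Strategy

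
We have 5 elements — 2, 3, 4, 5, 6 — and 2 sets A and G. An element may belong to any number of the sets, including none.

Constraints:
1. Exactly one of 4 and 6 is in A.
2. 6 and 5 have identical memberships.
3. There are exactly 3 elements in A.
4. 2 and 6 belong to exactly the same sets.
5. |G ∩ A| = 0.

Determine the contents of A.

A = {2, 5, 6}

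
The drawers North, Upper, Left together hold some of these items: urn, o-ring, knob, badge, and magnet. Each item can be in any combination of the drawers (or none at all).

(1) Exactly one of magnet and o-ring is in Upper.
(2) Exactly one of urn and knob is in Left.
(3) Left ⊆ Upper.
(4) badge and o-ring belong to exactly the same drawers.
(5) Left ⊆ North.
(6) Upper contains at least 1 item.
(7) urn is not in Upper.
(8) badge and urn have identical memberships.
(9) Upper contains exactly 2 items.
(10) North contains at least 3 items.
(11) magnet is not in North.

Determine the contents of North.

North = {badge, knob, o-ring, urn}

From (7): urn ∉ Upper.
From (11): magnet ∉ North.
(3) contrapositive: urn ∉ Left.
(5) contrapositive: magnet ∉ Left.
(8): badge matches urn: badge ∉ Upper.
(8): badge matches urn: badge ∉ Left.
(2) (exactly one): knob ∈ Left.
(3) with knob ∈ Left: knob ∈ Upper.
(4): o-ring matches badge: o-ring ∉ Upper.
(4): o-ring matches badge: o-ring ∉ Left.
(5) with knob ∈ Left: knob ∈ North.
Suppose urn ∉ North: no assignment then satisfies all the clues, so urn ∈ North.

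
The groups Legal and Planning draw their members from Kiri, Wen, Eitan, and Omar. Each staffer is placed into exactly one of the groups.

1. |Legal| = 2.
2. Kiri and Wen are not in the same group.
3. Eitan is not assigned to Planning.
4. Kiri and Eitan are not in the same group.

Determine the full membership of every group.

From (3): Eitan ∉ Planning.
Only one group left: Eitan ∈ Legal.
(4): Kiri ∉ Legal.
Only one group left: Kiri ∈ Planning.
(2): Wen ∉ Planning.
Only one group left: Wen ∈ Legal.
(1): Legal already has 2, so the rest are out.
Only one group left: Omar ∈ Planning.

Legal = {Eitan, Wen}; Planning = {Kiri, Omar}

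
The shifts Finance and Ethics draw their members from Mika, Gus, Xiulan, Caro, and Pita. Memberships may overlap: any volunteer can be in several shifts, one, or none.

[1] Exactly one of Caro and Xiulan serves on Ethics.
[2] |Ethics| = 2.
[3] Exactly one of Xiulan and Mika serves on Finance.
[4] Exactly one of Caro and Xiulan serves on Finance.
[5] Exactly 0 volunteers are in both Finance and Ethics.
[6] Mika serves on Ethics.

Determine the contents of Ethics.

Ethics = {Caro, Mika}

From (6): Mika ∈ Ethics.
Suppose Gus ∈ Ethics: no assignment then satisfies all the clues, so Gus ∉ Ethics.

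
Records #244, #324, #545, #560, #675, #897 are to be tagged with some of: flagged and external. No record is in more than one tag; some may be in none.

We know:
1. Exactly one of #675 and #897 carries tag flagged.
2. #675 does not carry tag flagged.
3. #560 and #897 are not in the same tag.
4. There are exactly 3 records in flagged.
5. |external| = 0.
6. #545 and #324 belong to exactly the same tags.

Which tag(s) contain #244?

From (2): #675 ∉ flagged.
(1) (exactly one): #897 ∈ flagged.
(3): #560 ∉ flagged.
(5): external already has 0, so the rest are out.
Suppose #244 ∈ flagged: no assignment then satisfies all the clues, so #244 ∉ flagged.

#244: none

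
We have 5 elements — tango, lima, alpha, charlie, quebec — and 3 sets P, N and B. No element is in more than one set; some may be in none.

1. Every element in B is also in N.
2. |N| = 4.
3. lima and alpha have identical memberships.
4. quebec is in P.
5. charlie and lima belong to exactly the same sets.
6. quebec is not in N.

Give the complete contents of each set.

P = {quebec}; N = {alpha, charlie, lima, tango}; B = {}

From (4): quebec ∈ P.
(2): only 4 candidates remain for N, so all are in.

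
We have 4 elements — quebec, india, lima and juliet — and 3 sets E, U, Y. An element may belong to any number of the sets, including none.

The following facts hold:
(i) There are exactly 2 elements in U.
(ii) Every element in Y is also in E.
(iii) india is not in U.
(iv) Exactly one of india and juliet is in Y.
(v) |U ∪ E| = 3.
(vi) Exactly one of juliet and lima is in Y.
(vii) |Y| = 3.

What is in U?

U = {lima, quebec}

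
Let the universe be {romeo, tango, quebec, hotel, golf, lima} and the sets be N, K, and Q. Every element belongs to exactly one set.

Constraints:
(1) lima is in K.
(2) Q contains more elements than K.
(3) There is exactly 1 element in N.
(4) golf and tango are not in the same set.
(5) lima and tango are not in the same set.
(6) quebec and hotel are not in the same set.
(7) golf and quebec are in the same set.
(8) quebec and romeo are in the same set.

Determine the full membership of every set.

N = {tango}; K = {hotel, lima}; Q = {golf, quebec, romeo}

From (1): lima ∈ K.
(5): tango ∉ K.
Suppose romeo ∈ N: no assignment then satisfies all the clues, so romeo ∉ N.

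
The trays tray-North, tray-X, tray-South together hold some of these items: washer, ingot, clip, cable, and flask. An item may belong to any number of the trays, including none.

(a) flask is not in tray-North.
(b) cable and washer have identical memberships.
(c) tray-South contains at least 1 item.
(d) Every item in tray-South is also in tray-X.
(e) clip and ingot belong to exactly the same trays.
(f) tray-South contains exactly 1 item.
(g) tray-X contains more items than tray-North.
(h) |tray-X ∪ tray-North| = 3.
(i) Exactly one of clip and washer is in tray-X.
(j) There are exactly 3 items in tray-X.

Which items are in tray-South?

tray-South = {flask}

From (a): flask ∉ tray-North.
Suppose washer ∈ tray-South: no assignment then satisfies all the clues, so washer ∉ tray-South.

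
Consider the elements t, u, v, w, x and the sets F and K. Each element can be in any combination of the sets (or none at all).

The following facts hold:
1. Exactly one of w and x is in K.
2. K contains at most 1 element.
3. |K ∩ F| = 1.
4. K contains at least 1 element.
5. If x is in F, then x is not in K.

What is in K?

K = {w}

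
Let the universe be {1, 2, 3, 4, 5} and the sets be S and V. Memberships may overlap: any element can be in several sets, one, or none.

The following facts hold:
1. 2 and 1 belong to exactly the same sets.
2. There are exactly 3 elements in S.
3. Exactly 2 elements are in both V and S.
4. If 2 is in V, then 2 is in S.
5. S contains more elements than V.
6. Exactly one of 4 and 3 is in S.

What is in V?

V = {1, 2}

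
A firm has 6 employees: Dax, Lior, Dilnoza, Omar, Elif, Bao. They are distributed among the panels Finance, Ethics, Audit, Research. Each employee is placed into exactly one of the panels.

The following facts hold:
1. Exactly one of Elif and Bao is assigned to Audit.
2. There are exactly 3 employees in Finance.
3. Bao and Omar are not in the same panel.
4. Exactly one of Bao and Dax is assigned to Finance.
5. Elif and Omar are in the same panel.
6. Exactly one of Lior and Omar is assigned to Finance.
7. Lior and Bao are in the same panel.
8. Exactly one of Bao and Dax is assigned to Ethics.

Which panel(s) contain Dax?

Dax: Ethics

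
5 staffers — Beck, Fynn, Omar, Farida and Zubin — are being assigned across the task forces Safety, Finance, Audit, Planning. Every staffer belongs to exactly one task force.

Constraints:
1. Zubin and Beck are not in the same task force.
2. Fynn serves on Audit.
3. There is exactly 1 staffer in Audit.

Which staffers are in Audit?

Audit = {Fynn}

From (2): Fynn ∈ Audit.
(3): Audit already has 1, so the rest are out.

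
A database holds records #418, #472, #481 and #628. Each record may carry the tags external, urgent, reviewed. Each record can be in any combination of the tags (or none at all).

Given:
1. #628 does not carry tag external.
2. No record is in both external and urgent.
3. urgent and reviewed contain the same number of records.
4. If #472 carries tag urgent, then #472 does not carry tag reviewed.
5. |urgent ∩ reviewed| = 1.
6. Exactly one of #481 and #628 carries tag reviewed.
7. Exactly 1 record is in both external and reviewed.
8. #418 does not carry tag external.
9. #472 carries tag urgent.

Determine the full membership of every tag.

From (1): #628 ∉ external.
From (8): #418 ∉ external.
From (9): #472 ∈ urgent.
(2) (disjoint): #472 ∉ external.
(4): #472 ∉ reviewed.
Suppose #418 ∉ urgent: no assignment then satisfies all the clues, so #418 ∈ urgent.

external = {#481}; urgent = {#418, #472}; reviewed = {#418, #481}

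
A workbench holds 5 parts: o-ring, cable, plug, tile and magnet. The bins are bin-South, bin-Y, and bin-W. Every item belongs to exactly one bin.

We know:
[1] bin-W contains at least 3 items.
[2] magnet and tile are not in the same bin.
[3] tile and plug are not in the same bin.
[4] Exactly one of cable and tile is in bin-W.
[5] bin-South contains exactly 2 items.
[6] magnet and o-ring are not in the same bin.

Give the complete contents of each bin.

bin-South = {o-ring, tile}; bin-Y = {}; bin-W = {cable, magnet, plug}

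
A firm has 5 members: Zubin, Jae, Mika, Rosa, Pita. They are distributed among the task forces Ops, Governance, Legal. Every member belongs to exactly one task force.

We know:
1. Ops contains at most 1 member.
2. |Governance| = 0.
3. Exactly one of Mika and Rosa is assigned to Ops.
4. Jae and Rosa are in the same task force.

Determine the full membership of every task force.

(2): Governance already has 0, so the rest are out.
Suppose Zubin ∈ Ops: no assignment then satisfies all the clues, so Zubin ∉ Ops.

Ops = {Mika}; Governance = {}; Legal = {Jae, Pita, Rosa, Zubin}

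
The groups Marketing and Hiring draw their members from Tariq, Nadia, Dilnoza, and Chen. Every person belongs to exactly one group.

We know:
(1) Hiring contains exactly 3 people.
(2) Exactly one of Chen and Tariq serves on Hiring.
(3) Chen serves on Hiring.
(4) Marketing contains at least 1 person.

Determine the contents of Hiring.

Hiring = {Chen, Dilnoza, Nadia}

From (3): Chen ∈ Hiring.
(2) (exactly one): Tariq ∉ Hiring.
Only one group left: Tariq ∈ Marketing.
(1): only 3 candidates remain for Hiring, so all are in.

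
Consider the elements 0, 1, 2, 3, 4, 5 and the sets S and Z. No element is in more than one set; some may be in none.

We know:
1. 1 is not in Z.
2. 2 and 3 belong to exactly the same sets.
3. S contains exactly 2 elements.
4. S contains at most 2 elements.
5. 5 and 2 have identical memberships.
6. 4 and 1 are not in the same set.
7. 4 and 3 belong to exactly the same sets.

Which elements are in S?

S = {0, 1}

From (1): 1 ∉ Z.
Suppose 0 ∉ S: no assignment then satisfies all the clues, so 0 ∈ S.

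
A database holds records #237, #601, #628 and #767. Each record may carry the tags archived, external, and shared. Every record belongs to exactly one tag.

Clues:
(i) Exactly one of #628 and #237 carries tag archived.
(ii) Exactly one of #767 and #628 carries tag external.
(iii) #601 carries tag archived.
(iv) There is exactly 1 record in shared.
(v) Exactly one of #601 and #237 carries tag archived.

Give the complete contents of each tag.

From (iii): #601 ∈ archived.
(v) (exactly one): #237 ∉ archived.
(i) (exactly one): #628 ∈ archived.
(ii) (exactly one): #767 ∈ external.
(iv): only 1 candidates remain for shared, so all are in.

archived = {#601, #628}; external = {#767}; shared = {#237}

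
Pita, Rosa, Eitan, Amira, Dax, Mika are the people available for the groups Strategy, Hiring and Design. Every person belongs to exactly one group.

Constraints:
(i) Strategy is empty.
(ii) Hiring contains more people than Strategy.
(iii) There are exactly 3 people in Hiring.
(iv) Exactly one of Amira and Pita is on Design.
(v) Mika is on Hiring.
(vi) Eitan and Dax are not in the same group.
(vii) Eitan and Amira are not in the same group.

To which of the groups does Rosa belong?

Rosa: Design

From (v): Mika ∈ Hiring.
(i): Strategy already has 0, so the rest are out.
Suppose Rosa ∈ Hiring: no assignment then satisfies all the clues, so Rosa ∉ Hiring.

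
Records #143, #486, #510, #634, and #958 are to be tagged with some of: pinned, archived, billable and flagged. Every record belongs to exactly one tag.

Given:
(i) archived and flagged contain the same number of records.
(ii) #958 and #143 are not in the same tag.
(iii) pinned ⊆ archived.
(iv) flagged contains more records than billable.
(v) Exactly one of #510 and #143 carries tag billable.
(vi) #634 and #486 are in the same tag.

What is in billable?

billable = {#143}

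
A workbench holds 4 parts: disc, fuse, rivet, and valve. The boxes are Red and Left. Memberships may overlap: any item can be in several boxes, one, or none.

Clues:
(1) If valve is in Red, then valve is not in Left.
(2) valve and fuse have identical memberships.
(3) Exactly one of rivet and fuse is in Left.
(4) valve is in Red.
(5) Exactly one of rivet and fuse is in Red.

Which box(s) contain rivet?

rivet: Left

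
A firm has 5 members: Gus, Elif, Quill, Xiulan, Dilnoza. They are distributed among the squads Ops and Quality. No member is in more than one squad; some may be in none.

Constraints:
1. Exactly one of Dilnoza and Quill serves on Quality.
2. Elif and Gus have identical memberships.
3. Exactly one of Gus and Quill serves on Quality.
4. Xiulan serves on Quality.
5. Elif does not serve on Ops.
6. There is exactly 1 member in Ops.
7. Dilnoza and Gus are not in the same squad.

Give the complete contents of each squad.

From (4): Xiulan ∈ Quality.
From (5): Elif ∉ Ops.
(2): Gus matches Elif: Gus ∉ Ops.
Suppose Gus ∈ Quality: no assignment then satisfies all the clues, so Gus ∉ Quality.

Ops = {Dilnoza}; Quality = {Quill, Xiulan}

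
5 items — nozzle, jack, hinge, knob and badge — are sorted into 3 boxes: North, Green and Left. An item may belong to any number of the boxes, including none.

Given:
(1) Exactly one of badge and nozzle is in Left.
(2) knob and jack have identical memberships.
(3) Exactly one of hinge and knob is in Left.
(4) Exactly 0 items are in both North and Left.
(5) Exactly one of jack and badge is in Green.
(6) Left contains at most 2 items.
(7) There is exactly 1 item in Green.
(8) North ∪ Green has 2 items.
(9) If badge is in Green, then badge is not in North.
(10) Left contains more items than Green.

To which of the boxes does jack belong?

jack: none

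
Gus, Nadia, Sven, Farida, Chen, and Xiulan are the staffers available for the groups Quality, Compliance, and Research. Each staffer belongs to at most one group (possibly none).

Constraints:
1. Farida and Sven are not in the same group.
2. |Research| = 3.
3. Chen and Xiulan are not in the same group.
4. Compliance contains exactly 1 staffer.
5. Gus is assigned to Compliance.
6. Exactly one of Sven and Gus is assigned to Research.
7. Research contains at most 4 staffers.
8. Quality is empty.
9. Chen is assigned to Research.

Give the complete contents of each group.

Quality = {}; Compliance = {Gus}; Research = {Chen, Nadia, Sven}

From (5): Gus ∈ Compliance.
From (9): Chen ∈ Research.
(3): Xiulan ∉ Research.
(4): Compliance already has 1, so the rest are out.
(6) (exactly one): Sven ∈ Research.
(8): Quality already has 0, so the rest are out.
(1): Farida ∉ Research.
(2): only 3 candidates remain for Research, so all are in.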